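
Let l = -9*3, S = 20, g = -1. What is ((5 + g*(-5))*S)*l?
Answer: -5400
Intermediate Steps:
l = -27
((5 + g*(-5))*S)*l = ((5 - 1*(-5))*20)*(-27) = ((5 + 5)*20)*(-27) = (10*20)*(-27) = 200*(-27) = -5400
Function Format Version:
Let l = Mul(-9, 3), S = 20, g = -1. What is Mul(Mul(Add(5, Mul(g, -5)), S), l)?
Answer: -5400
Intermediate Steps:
l = -27
Mul(Mul(Add(5, Mul(g, -5)), S), l) = Mul(Mul(Add(5, Mul(-1, -5)), 20), -27) = Mul(Mul(Add(5, 5), 20), -27) = Mul(Mul(10, 20), -27) = Mul(200, -27) = -5400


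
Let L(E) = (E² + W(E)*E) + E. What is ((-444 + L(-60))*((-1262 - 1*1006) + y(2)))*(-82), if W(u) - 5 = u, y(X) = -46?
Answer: 1213628208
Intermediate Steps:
W(u) = 5 + u
L(E) = E + E² + E*(5 + E) (L(E) = (E² + (5 + E)*E) + E = (E² + E*(5 + E)) + E = E + E² + E*(5 + E))
((-444 + L(-60))*((-1262 - 1*1006) + y(2)))*(-82) = ((-444 + 2*(-60)*(3 - 60))*((-1262 - 1*1006) - 46))*(-82) = ((-444 + 2*(-60)*(-57))*((-1262 - 1006) - 46))*(-82) = ((-444 + 6840)*(-2268 - 46))*(-82) = (6396*(-2314))*(-82) = -14800344*(-82) = 1213628208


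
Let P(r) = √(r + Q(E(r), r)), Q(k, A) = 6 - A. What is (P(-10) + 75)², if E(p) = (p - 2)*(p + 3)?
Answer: (75 + √6)² ≈ 5998.4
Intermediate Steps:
E(p) = (-2 + p)*(3 + p)
P(r) = √6 (P(r) = √(r + (6 - r)) = √6)
(P(-10) + 75)² = (√6 + 75)² = (75 + √6)²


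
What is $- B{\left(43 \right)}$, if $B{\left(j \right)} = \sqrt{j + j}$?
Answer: $- \sqrt{86} \approx -9.2736$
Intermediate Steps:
$B{\left(j \right)} = \sqrt{2} \sqrt{j}$ ($B{\left(j \right)} = \sqrt{2 j} = \sqrt{2} \sqrt{j}$)
$- B{\left(43 \right)} = - \sqrt{2} \sqrt{43} = - \sqrt{86}$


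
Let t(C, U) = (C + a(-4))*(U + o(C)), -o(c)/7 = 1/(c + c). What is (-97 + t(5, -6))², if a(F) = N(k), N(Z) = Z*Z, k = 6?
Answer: 13816089/100 ≈ 1.3816e+5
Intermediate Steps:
o(c) = -7/(2*c) (o(c) = -7/(c + c) = -7*1/(2*c) = -7/(2*c))
N(Z) = Z²
a(F) = 36 (a(F) = 6² = 36)
t(C, U) = (36 + C)*(U - 7/(2*C)) (t(C, U) = (C + 36)*(U - 7/(2*C)) = (36 + C)*(U - 7/(2*C)))
(-97 + t(5, -6))² = (-97 + (-7/2 - 126/5 + 36*(-6) + 5*(-6)))² = (-97 + (-7/2 - 126*⅕ - 216 - 30))² = (-97 + (-7/2 - 126/5 - 216 - 30))² = (-97 - 2747/10)² = (-3717/10)² = 13816089/100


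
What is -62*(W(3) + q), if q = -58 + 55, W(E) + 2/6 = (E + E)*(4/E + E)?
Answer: -4216/3 ≈ -1405.3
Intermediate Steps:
W(E) = -⅓ + 2*E*(E + 4/E) (W(E) = -⅓ + (E + E)*(4/E + E) = -⅓ + (2*E)*(E + 4/E) = -⅓ + 2*E*(E + 4/E))
q = -3
-62*(W(3) + q) = -62*((23/3 + 2*3²) - 3) = -62*((23/3 + 2*9) - 3) = -62*((23/3 + 18) - 3) = -62*(77/3 - 3) = -62*68/3 = -1*4216/3 = -4216/3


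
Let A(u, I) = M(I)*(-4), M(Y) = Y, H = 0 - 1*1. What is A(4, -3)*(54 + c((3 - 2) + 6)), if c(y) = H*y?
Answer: 564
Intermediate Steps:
H = -1 (H = 0 - 1 = -1)
A(u, I) = -4*I (A(u, I) = I*(-4) = -4*I)
c(y) = -y
A(4, -3)*(54 + c((3 - 2) + 6)) = (-4*(-3))*(54 - ((3 - 2) + 6)) = 12*(54 - (1 + 6)) = 12*(54 - 1*7) = 12*(54 - 7) = 12*47 = 564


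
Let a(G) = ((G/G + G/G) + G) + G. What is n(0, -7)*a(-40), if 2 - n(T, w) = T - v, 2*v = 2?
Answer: -234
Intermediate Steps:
v = 1 (v = (1/2)*2 = 1)
a(G) = 2 + 2*G (a(G) = ((1 + 1) + G) + G = (2 + G) + G = 2 + 2*G)
n(T, w) = 3 - T (n(T, w) = 2 - (T - 1*1) = 2 - (T - 1) = 2 - (-1 + T) = 2 + (1 - T) = 3 - T)
n(0, -7)*a(-40) = (3 - 1*0)*(2 + 2*(-40)) = (3 + 0)*(2 - 80) = 3*(-78) = -234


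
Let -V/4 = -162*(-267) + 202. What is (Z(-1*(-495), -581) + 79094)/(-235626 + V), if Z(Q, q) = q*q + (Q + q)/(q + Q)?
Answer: -208328/204725 ≈ -1.0176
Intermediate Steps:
V = -173824 (V = -4*(-162*(-267) + 202) = -4*(43254 + 202) = -4*43456 = -173824)
Z(Q, q) = 1 + q² (Z(Q, q) = q² + (Q + q)/(Q + q) = q² + 1 = 1 + q²)
(Z(-1*(-495), -581) + 79094)/(-235626 + V) = ((1 + (-581)²) + 79094)/(-235626 - 173824) = ((1 + 337561) + 79094)/(-409450) = (337562 + 79094)*(-1/409450) = 416656*(-1/409450) = -208328/204725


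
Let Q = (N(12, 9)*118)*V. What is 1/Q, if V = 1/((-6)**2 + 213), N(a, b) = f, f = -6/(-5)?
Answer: 415/236 ≈ 1.7585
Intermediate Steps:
f = 6/5 (f = -6*(-1/5) = 6/5 ≈ 1.2000)
N(a, b) = 6/5
V = 1/249 (V = 1/(36 + 213) = 1/249 ≈ 0.0040161)
Q = 236/415 (Q = ((6/5)*118)*(1/249) = (708/5)*(1/249) = 236/415 ≈ 0.56868)
1/Q = 1/(236/415) = 415/236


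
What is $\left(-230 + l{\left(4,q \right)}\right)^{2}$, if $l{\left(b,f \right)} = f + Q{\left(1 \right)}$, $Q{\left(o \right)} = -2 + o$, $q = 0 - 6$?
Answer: $56169$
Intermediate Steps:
$q = -6$ ($q = 0 - 6 = -6$)
$l{\left(b,f \right)} = -1 + f$ ($l{\left(b,f \right)} = f + \left(-2 + 1\right) = f - 1 = -1 + f$)
$\left(-230 + l{\left(4,q \right)}\right)^{2} = \left(-230 - 7\right)^{2} = \left(-237\right)^{2} = 56169$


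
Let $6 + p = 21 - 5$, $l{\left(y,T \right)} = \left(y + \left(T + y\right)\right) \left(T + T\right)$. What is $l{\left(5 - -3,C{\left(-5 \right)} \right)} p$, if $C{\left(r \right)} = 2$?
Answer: $720$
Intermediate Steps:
$l{\left(y,T \right)} = 2 T \left(T + 2 y\right)$ ($l{\left(y,T \right)} = \left(T + 2 y\right) 2 T = 2 T \left(T + 2 y\right)$)
$p = 10$ ($p = -6 + \left(21 - 5\right) = -6 + 16 = 10$)
$l{\left(5 - -3,C{\left(-5 \right)} \right)} p = 2 \cdot 2 \left(2 + 2 \left(5 - -3\right)\right) 10 = 2 \cdot 2 \left(2 + 2 \left(5 + 3\right)\right) 10 = 2 \cdot 2 \left(2 + 2 \cdot 8\right) 10 = 2 \cdot 2 \left(2 + 16\right) 10 = 2 \cdot 2 \cdot 18 \cdot 10 = 72 \cdot 10 = 720$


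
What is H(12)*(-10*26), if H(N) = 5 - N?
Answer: 1820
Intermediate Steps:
H(12)*(-10*26) = (5 - 1*12)*(-10*26) = (5 - 12)*(-260) = -7*(-260) = 1820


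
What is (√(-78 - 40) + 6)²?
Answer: (6 + I*√118)² ≈ -82.0 + 130.35*I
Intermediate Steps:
(√(-78 - 40) + 6)² = (√(-118) + 6)² = (I*√118 + 6)² = (6 + I*√118)²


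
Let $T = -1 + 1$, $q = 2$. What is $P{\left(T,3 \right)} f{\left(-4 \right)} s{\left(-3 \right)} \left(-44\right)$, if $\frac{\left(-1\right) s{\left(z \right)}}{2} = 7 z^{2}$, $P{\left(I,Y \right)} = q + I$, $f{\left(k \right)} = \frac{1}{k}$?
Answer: $-2772$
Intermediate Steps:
$T = 0$
$P{\left(I,Y \right)} = 2 + I$
$s{\left(z \right)} = - 14 z^{2}$ ($s{\left(z \right)} = - 2 \cdot 7 z^{2} = - 14 z^{2}$)
$P{\left(T,3 \right)} f{\left(-4 \right)} s{\left(-3 \right)} \left(-44\right) = \frac{2 + 0}{-4} \left(- 14 \left(-3\right)^{2}\right) \left(-44\right) = 2 \left(- \frac{1}{4}\right) \left(\left(-14\right) 9\right) \left(-44\right) = \left(- \frac{1}{2}\right) \left(-126\right) \left(-44\right) = 63 \left(-44\right) = -2772$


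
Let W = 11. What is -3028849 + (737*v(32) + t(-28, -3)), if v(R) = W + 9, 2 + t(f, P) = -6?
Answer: -3014117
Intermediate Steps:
t(f, P) = -8 (t(f, P) = -2 - 6 = -8)
v(R) = 20 (v(R) = 11 + 9 = 20)
-3028849 + (737*v(32) + t(-28, -3)) = -3028849 + (737*20 - 8) = -3028849 + (14740 - 8) = -3028849 + 14732 = -3014117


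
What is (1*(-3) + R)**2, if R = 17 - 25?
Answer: 121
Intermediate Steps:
R = -8
(1*(-3) + R)**2 = (1*(-3) - 8)**2 = (-3 - 8)**2 = (-11)**2 = 121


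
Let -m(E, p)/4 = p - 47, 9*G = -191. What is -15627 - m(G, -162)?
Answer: -16463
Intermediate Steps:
G = -191/9 (G = (⅑)*(-191) = -191/9 ≈ -21.222)
m(E, p) = 188 - 4*p (m(E, p) = -4*(p - 47) = -4*(-47 + p) = 188 - 4*p)
-15627 - m(G, -162) = -15627 - (188 - 4*(-162)) = -15627 - (188 + 648) = -15627 - 1*836 = -15627 - 836 = -16463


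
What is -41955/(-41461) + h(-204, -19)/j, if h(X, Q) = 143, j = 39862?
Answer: 1678339133/1652718382 ≈ 1.0155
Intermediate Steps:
-41955/(-41461) + h(-204, -19)/j = -41955/(-41461) + 143/39862 = -41955*(-1/41461) + 143*(1/39862) = 41955/41461 + 143/39862 = 1678339133/1652718382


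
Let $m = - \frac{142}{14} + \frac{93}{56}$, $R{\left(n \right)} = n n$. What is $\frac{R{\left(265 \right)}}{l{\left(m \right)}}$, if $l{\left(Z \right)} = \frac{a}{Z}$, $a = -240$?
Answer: $\frac{6671375}{2688} \approx 2481.9$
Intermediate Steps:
$R{\left(n \right)} = n^{2}$
$m = - \frac{475}{56}$ ($m = \left(-142\right) \frac{1}{14} + 93 \cdot \frac{1}{56} = - \frac{71}{7} + \frac{93}{56} = - \frac{475}{56} \approx -8.4821$)
$l{\left(Z \right)} = - \frac{240}{Z}$
$\frac{R{\left(265 \right)}}{l{\left(m \right)}} = \frac{265^{2}}{\left(-240\right) \frac{1}{- \frac{475}{56}}} = \frac{70225}{\left(-240\right) \left(- \frac{56}{475}\right)} = \frac{70225}{\frac{2688}{95}} = 70225 \cdot \frac{95}{2688} = \frac{6671375}{2688}$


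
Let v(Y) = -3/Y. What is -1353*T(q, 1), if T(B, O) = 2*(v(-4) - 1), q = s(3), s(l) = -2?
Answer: 1353/2 ≈ 676.50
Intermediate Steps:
q = -2
T(B, O) = -1/2 (T(B, O) = 2*(-3/(-4) - 1) = 2*(-3*(-1/4) - 1) = 2*(3/4 - 1) = 2*(-1/4) = -1/2)
-1353*T(q, 1) = -1353*(-1/2) = 1353/2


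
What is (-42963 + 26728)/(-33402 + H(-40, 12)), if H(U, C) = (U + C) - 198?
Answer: 16235/33628 ≈ 0.48278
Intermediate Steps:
H(U, C) = -198 + C + U (H(U, C) = (C + U) - 198 = -198 + C + U)
(-42963 + 26728)/(-33402 + H(-40, 12)) = (-42963 + 26728)/(-33402 + (-198 + 12 - 40)) = -16235/(-33402 - 226) = -16235/(-33628) = -16235*(-1/33628) = 16235/33628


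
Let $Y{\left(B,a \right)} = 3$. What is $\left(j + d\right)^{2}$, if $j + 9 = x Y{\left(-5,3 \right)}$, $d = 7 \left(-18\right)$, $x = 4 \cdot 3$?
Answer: $9801$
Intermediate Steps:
$x = 12$
$d = -126$
$j = 27$ ($j = -9 + 12 \cdot 3 = -9 + 36 = 27$)
$\left(j + d\right)^{2} = \left(27 - 126\right)^{2} = \left(-99\right)^{2} = 9801$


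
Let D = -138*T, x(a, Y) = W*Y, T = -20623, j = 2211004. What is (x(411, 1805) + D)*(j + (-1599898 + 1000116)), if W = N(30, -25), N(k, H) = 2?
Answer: 4591312431648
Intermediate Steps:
W = 2
x(a, Y) = 2*Y
D = 2845974 (D = -138*(-20623) = 2845974)
(x(411, 1805) + D)*(j + (-1599898 + 1000116)) = (2*1805 + 2845974)*(2211004 + (-1599898 + 1000116)) = (3610 + 2845974)*(2211004 - 599782) = 2849584*1611222 = 4591312431648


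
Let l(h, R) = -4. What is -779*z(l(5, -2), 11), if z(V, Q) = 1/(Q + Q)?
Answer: -779/22 ≈ -35.409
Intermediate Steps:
z(V, Q) = 1/(2*Q)
-779*z(l(5, -2), 11) = -779/(2*11) = -779*1/22 = -779/22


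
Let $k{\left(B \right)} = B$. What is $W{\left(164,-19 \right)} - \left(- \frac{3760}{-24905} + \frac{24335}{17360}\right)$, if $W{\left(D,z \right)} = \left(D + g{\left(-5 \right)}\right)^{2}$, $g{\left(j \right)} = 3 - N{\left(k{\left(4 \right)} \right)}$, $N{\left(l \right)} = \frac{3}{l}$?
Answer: $\frac{7709096417}{278936} \approx 27638.0$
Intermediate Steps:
$g{\left(j \right)} = \frac{9}{4}$ ($g{\left(j \right)} = 3 - \frac{3}{4} = \frac{9}{4}$)
$W{\left(D,z \right)} = \left(\frac{9}{4} + D\right)^{2}$ ($W{\left(D,z \right)} = \left(D + \frac{9}{4}\right)^{2} = \left(\frac{9}{4} + D\right)^{2}$)
$W{\left(164,-19 \right)} - \left(- \frac{3760}{-24905} + \frac{24335}{17360}\right) = \frac{\left(9 + 4 \cdot 164\right)^{2}}{16} - \left(- \frac{3760}{-24905} + \frac{24335}{17360}\right) = \frac{\left(9 + 656\right)^{2}}{16} - \left(\left(-3760\right) \left(- \frac{1}{24905}\right) + 24335 \cdot \frac{1}{17360}\right) = \frac{665^{2}}{16} - \left(\frac{752}{4981} + \frac{157}{112}\right) = \frac{1}{16} \cdot 442225 - \frac{866241}{557872} = \frac{442225}{16} - \frac{866241}{557872} = \frac{7709096417}{278936}$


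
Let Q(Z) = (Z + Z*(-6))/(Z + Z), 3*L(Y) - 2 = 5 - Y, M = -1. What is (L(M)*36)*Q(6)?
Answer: -240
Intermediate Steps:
L(Y) = 7/3 - Y/3 (L(Y) = ⅔ + (5 - Y)/3 = ⅔ + (5/3 - Y/3) = 7/3 - Y/3)
Q(Z) = -5/2 (Q(Z) = (Z - 6*Z)/((2*Z)) = (-5*Z)*(1/(2*Z)) = -5/2)
(L(M)*36)*Q(6) = ((7/3 - ⅓*(-1))*36)*(-5/2) = ((7/3 + ⅓)*36)*(-5/2) = ((8/3)*36)*(-5/2) = 96*(-5/2) = -240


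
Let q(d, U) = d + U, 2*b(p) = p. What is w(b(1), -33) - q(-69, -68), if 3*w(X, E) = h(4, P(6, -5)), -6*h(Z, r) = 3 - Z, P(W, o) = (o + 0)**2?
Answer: 2467/18 ≈ 137.06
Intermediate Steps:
P(W, o) = o**2
h(Z, r) = -1/2 + Z/6 (h(Z, r) = -(3 - Z)/6 = -1/2 + Z/6)
b(p) = p/2
q(d, U) = U + d
w(X, E) = 1/18 (w(X, E) = (-1/2 + (1/6)*4)/3 = (-1/2 + 2/3)/3 = (1/3)*(1/6) = 1/18)
w(b(1), -33) - q(-69, -68) = 1/18 - (-68 - 69) = 1/18 - 1*(-137) = 1/18 + 137 = 2467/18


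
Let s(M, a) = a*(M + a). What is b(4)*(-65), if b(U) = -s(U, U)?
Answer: 2080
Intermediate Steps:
b(U) = -2*U**2 (b(U) = -U*(U + U) = -U*2*U = -2*U**2)
b(4)*(-65) = -2*4**2*(-65) = -2*16*(-65) = -32*(-65) = 2080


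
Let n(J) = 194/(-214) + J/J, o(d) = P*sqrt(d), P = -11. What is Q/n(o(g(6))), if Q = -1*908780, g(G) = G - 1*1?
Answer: -9723946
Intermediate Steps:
g(G) = -1 + G (g(G) = G - 1 = -1 + G)
o(d) = -11*sqrt(d)
n(J) = 10/107 (n(J) = 194*(-1/214) + 1 = -97/107 + 1 = 10/107)
Q = -908780
Q/n(o(g(6))) = -908780/10/107 = -908780*107/10 = -9723946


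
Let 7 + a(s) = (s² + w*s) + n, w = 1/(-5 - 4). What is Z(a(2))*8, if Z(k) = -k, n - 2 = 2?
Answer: -56/9 ≈ -6.2222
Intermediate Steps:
n = 4 (n = 2 + 2 = 4)
w = -⅑ (w = 1/(-9) = -⅑ ≈ -0.11111)
a(s) = -3 + s² - s/9 (a(s) = -7 + ((s² - s/9) + 4) = -7 + (4 + s² - s/9) = -3 + s² - s/9)
Z(a(2))*8 = -(-3 + 2² - ⅑*2)*8 = -(-3 + 4 - 2/9)*8 = -1*7/9*8 = -7/9*8 = -56/9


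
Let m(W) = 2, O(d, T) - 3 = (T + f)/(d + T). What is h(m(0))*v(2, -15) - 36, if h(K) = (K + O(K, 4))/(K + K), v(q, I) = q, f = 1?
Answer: -397/12 ≈ -33.083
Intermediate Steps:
O(d, T) = 3 + (1 + T)/(T + d) (O(d, T) = 3 + (T + 1)/(d + T) = 3 + (1 + T)/(T + d))
h(K) = (K + (17 + 3*K)/(4 + K))/(2*K) (h(K) = (K + (1 + 3*K + 4*4)/(4 + K))/(K + K) = (K + (1 + 3*K + 16)/(4 + K))/((2*K)) = (K + (17 + 3*K)/(4 + K))*(1/(2*K)) = (K + (17 + 3*K)/(4 + K))/(2*K))
h(m(0))*v(2, -15) - 36 = ((1/2)*(17 + 2**2 + 7*2)/(2*(4 + 2)))*2 - 36 = ((1/2)*(1/2)*(17 + 4 + 14)/6)*2 - 36 = ((1/2)*(1/2)*(1/6)*35)*2 - 36 = (35/24)*2 - 36 = 35/12 - 36 = -397/12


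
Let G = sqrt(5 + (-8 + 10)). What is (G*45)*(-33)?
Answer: -1485*sqrt(7) ≈ -3928.9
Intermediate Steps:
G = sqrt(7) (G = sqrt(5 + 2) = sqrt(7) ≈ 2.6458)
(G*45)*(-33) = (sqrt(7)*45)*(-33) = (45*sqrt(7))*(-33) = -1485*sqrt(7)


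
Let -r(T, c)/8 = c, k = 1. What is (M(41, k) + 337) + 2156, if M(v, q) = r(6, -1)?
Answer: 2501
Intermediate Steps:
r(T, c) = -8*c
M(v, q) = 8 (M(v, q) = -8*(-1) = 8)
(M(41, k) + 337) + 2156 = (8 + 337) + 2156 = 345 + 2156 = 2501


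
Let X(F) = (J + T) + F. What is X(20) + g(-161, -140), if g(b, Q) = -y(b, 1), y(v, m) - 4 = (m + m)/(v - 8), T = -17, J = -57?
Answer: -9800/169 ≈ -57.988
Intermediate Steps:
y(v, m) = 4 + 2*m/(-8 + v) (y(v, m) = 4 + (m + m)/(v - 8) = 4 + (2*m)/(-8 + v) = 4 + 2*m/(-8 + v))
X(F) = -74 + F (X(F) = (-57 - 17) + F = -74 + F)
g(b, Q) = -2*(-15 + 2*b)/(-8 + b) (g(b, Q) = -2*(-16 + 1 + 2*b)/(-8 + b) = -2*(-15 + 2*b)/(-8 + b))
X(20) + g(-161, -140) = (-74 + 20) + 2*(15 - 2*(-161))/(-8 - 161) = -54 + 2*(15 + 322)/(-169) = -54 + 2*(-1/169)*337 = -54 - 674/169 = -9800/169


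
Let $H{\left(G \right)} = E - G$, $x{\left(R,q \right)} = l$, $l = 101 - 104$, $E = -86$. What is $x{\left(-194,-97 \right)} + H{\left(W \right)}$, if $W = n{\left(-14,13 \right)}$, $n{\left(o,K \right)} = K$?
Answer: $-102$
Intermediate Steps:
$W = 13$
$l = -3$
$x{\left(R,q \right)} = -3$
$H{\left(G \right)} = -86 - G$
$x{\left(-194,-97 \right)} + H{\left(W \right)} = -3 - 99 = -102$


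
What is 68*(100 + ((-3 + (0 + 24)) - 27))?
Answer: 6392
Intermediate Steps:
68*(100 + ((-3 + (0 + 24)) - 27)) = 68*(100 + ((-3 + 24) - 27)) = 68*(100 + (21 - 27)) = 68*(100 - 6) = 68*94 = 6392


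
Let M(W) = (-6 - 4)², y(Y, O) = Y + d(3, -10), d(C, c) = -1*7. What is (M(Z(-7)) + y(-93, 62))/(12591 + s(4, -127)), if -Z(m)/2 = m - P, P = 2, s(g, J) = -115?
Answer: 0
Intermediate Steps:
d(C, c) = -7
Z(m) = 4 - 2*m (Z(m) = -2*(m - 1*2) = -2*(m - 2) = -2*(-2 + m) = 4 - 2*m)
y(Y, O) = -7 + Y (y(Y, O) = Y - 7 = -7 + Y)
M(W) = 100 (M(W) = (-10)² = 100)
(M(Z(-7)) + y(-93, 62))/(12591 + s(4, -127)) = (100 + (-7 - 93))/(12591 - 115) = (100 - 100)/12476 = 0*(1/12476) = 0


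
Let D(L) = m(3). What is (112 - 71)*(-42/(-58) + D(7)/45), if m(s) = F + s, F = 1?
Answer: 43501/1305 ≈ 33.334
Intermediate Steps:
m(s) = 1 + s
D(L) = 4 (D(L) = 1 + 3 = 4)
(112 - 71)*(-42/(-58) + D(7)/45) = (112 - 71)*(-42/(-58) + 4/45) = 41*(-42*(-1/58) + 4*(1/45)) = 41*(21/29 + 4/45) = 41*(1061/1305) = 43501/1305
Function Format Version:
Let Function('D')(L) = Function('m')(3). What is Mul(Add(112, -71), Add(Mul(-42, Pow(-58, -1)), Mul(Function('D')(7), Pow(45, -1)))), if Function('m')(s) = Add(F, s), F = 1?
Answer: Rational(43501, 1305) ≈ 33.334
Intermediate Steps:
Function('m')(s) = Add(1, s)
Function('D')(L) = 4 (Function('D')(L) = Add(1, 3) = 4)
Mul(Add(112, -71), Add(Mul(-42, Pow(-58, -1)), Mul(Function('D')(7), Pow(45, -1)))) = Mul(Add(112, -71), Add(Mul(-42, Pow(-58, -1)), Mul(4, Pow(45, -1)))) = Mul(41, Add(Mul(-42, Rational(-1, 58)), Mul(4, Rational(1, 45)))) = Mul(41, Add(Rational(21, 29), Rational(4, 45))) = Mul(41, Rational(1061, 1305)) = Rational(43501, 1305)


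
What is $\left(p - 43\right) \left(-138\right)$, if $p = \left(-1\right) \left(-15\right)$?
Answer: $3864$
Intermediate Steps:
$p = 15$
$\left(p - 43\right) \left(-138\right) = \left(15 - 43\right) \left(-138\right) = \left(-28\right) \left(-138\right) = 3864$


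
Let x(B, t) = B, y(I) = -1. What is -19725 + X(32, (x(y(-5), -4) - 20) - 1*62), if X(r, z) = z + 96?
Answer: -19712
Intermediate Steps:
X(r, z) = 96 + z
-19725 + X(32, (x(y(-5), -4) - 20) - 1*62) = -19725 + (96 + ((-1 - 20) - 1*62)) = -19725 + (96 + (-21 - 62)) = -19725 + (96 - 83) = -19725 + 13 = -19712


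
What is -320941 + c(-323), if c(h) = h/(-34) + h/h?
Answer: -641861/2 ≈ -3.2093e+5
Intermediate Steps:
c(h) = 1 - h/34 (c(h) = h*(-1/34) + 1 = -h/34 + 1 = 1 - h/34)
-320941 + c(-323) = -320941 + (1 - 1/34*(-323)) = -320941 + (1 + 19/2) = -320941 + 21/2 = -641861/2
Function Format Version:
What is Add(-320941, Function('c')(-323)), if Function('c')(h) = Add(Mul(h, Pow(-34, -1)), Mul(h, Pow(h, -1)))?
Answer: Rational(-641861, 2) ≈ -3.2093e+5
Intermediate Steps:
Function('c')(h) = Add(1, Mul(Rational(-1, 34), h)) (Function('c')(h) = Add(Mul(h, Rational(-1, 34)), 1) = Add(Mul(Rational(-1, 34), h), 1) = Add(1, Mul(Rational(-1, 34), h)))
Add(-320941, Function('c')(-323)) = Add(-320941, Add(1, Mul(Rational(-1, 34), -323))) = Add(-320941, Add(1, Rational(19, 2))) = Add(-320941, Rational(21, 2)) = Rational(-641861, 2)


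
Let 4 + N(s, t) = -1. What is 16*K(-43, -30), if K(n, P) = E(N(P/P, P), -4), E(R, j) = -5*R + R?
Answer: 320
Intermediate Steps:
N(s, t) = -5 (N(s, t) = -4 - 1 = -5)
E(R, j) = -4*R
K(n, P) = 20 (K(n, P) = -4*(-5) = 20)
16*K(-43, -30) = 16*20 = 320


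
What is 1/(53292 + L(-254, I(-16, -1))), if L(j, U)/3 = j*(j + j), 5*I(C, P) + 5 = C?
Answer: 1/440388 ≈ 2.2707e-6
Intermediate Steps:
I(C, P) = -1 + C/5
L(j, U) = 6*j² (L(j, U) = 3*(j*(j + j)) = 3*(j*(2*j)) = 3*(2*j²) = 6*j²)
1/(53292 + L(-254, I(-16, -1))) = 1/(53292 + 6*(-254)²) = 1/(53292 + 6*64516) = 1/(53292 + 387096) = 1/440388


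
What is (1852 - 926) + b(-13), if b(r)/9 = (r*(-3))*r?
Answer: -3637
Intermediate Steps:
b(r) = -27*r**2 (b(r) = 9*((r*(-3))*r) = 9*((-3*r)*r) = 9*(-3*r**2) = -27*r**2)
(1852 - 926) + b(-13) = (1852 - 926) - 27*(-13)**2 = 926 - 27*169 = 926 - 4563 = -3637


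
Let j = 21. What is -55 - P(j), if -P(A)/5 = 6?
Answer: -25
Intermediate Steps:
P(A) = -30 (P(A) = -5*6 = -30)
-55 - P(j) = -55 - 1*(-30) = -55 + 30 = -25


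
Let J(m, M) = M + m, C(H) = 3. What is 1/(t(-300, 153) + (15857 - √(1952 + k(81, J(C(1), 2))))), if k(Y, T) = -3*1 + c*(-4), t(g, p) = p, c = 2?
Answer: 16010/256318159 + √1941/256318159 ≈ 6.2633e-5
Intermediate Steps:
k(Y, T) = -11 (k(Y, T) = -3*1 + 2*(-4) = -3 - 8 = -11)
1/(t(-300, 153) + (15857 - √(1952 + k(81, J(C(1), 2))))) = 1/(153 + (15857 - √(1952 - 11))) = 1/(153 + (15857 - √1941)) = 1/(16010 - √1941)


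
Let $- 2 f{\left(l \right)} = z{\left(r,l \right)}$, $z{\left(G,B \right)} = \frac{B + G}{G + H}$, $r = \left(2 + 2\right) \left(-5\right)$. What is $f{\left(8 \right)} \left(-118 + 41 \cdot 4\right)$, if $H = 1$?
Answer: $- \frac{276}{19} \approx -14.526$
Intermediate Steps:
$r = -20$ ($r = 4 \left(-5\right) = -20$)
$z{\left(G,B \right)} = \frac{B + G}{1 + G}$ ($z{\left(G,B \right)} = \frac{B + G}{G + 1} = \frac{B + G}{1 + G}$)
$f{\left(l \right)} = - \frac{10}{19} + \frac{l}{38}$ ($f{\left(l \right)} = - \frac{\frac{1}{1 - 20} \left(l - 20\right)}{2} = - \frac{\frac{1}{-19} \left(-20 + l\right)}{2} = - \frac{\left(- \frac{1}{19}\right) \left(-20 + l\right)}{2} = - \frac{\frac{20}{19} - \frac{l}{19}}{2} = - \frac{10}{19} + \frac{l}{38}$)
$f{\left(8 \right)} \left(-118 + 41 \cdot 4\right) = \left(- \frac{10}{19} + \frac{1}{38} \cdot 8\right) \left(-118 + 41 \cdot 4\right) = \left(- \frac{10}{19} + \frac{4}{19}\right) \left(-118 + 164\right) = \left(- \frac{6}{19}\right) 46 = - \frac{276}{19}$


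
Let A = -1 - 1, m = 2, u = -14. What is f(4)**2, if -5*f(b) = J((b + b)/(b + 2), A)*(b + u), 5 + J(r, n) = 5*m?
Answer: 100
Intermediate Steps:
A = -2
J(r, n) = 5 (J(r, n) = -5 + 5*2 = -5 + 10 = 5)
f(b) = 14 - b (f(b) = -(b - 14) = -(-14 + b) = -(-70 + 5*b)/5 = 14 - b)
f(4)**2 = (14 - 1*4)**2 = (14 - 4)**2 = 10**2 = 100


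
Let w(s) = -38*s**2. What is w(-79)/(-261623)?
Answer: 237158/261623 ≈ 0.90649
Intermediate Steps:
w(-79)/(-261623) = -38*(-79)**2/(-261623) = -38*6241*(-1/261623) = -237158*(-1/261623) = 237158/261623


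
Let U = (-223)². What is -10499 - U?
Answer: -60228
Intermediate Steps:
U = 49729
-10499 - U = -10499 - 1*49729 = -10499 - 49729 = -60228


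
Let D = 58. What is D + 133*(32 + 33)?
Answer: 8703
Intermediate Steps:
D + 133*(32 + 33) = 58 + 133*(32 + 33) = 58 + 133*65 = 58 + 8645 = 8703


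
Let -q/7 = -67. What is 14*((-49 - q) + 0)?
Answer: -7252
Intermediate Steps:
q = 469 (q = -7*(-67) = 469)
14*((-49 - q) + 0) = 14*((-49 - 1*469) + 0) = 14*((-49 - 469) + 0) = 14*(-518 + 0) = 14*(-518) = -7252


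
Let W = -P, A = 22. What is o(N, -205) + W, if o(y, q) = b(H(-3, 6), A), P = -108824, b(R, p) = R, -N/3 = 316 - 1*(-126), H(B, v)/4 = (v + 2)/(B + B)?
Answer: 326456/3 ≈ 1.0882e+5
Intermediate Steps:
H(B, v) = 2*(2 + v)/B (H(B, v) = 4*((v + 2)/(B + B)) = 4*((2 + v)/((2*B))) = 4*((2 + v)*(1/(2*B))) = 4*((2 + v)/(2*B)) = 2*(2 + v)/B)
N = -1326 (N = -3*(316 - 1*(-126)) = -3*(316 + 126) = -3*442 = -1326)
o(y, q) = -16/3 (o(y, q) = 2*(2 + 6)/(-3) = 2*(-⅓)*8 = -16/3)
W = 108824 (W = -1*(-108824) = 108824)
o(N, -205) + W = -16/3 + 108824 = 326456/3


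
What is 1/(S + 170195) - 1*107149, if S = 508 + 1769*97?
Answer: -36676674103/342296 ≈ -1.0715e+5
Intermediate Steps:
S = 172101 (S = 508 + 171593 = 172101)
1/(S + 170195) - 1*107149 = 1/(172101 + 170195) - 1*107149 = 1/342296 - 107149 = -36676674103/342296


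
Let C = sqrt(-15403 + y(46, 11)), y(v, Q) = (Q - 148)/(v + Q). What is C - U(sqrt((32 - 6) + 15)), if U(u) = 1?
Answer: -1 + 2*I*sqrt(12513039)/57 ≈ -1.0 + 124.12*I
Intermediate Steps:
y(v, Q) = (-148 + Q)/(Q + v)
C = 2*I*sqrt(12513039)/57 (C = sqrt(-15403 + (-148 + 11)/(11 + 46)) = sqrt(-15403 - 137/57) = sqrt(-878108/57) = 2*I*sqrt(12513039)/57 ≈ 124.12*I)
C - U(sqrt((32 - 6) + 15)) = 2*I*sqrt(12513039)/57 - 1*1 = 2*I*sqrt(12513039)/57 - 1 = -1 + 2*I*sqrt(12513039)/57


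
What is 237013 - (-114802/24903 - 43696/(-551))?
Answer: 3251161535603/13721553 ≈ 2.3694e+5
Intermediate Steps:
237013 - (-114802/24903 - 43696/(-551)) = 237013 - (-114802*1/24903 - 43696*(-1/551)) = 237013 - (-114802/24903 + 43696/551) = 237013 - 1*1024905586/13721553 = 237013 - 1024905586/13721553 = 3251161535603/13721553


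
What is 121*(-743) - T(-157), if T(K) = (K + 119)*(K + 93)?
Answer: -92335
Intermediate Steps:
T(K) = (93 + K)*(119 + K) (T(K) = (119 + K)*(93 + K) = (93 + K)*(119 + K))
121*(-743) - T(-157) = 121*(-743) - (11067 + (-157)**2 + 212*(-157)) = -89903 - (11067 + 24649 - 33284) = -89903 - 1*2432 = -89903 - 2432 = -92335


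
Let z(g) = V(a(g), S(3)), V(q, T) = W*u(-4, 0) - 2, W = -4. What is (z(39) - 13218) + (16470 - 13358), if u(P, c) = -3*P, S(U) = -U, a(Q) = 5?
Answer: -10156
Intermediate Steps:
V(q, T) = -50 (V(q, T) = -(-12)*(-4) - 2 = -4*12 - 2 = -48 - 2 = -50)
z(g) = -50
(z(39) - 13218) + (16470 - 13358) = (-50 - 13218) + (16470 - 13358) = -13268 + 3112 = -10156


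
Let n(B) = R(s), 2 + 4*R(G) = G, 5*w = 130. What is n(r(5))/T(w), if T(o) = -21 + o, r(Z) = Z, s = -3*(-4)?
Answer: 1/2 ≈ 0.50000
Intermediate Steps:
s = 12
w = 26 (w = (1/5)*130 = 26)
R(G) = -1/2 + G/4
n(B) = 5/2 (n(B) = -1/2 + (1/4)*12 = -1/2 + 3 = 5/2)
n(r(5))/T(w) = 5/(2*(-21 + 26)) = (5/2)/5 = (5/2)*(1/5) = 1/2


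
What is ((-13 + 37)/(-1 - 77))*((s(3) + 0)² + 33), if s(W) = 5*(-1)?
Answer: -232/13 ≈ -17.846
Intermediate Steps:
s(W) = -5
((-13 + 37)/(-1 - 77))*((s(3) + 0)² + 33) = ((-13 + 37)/(-1 - 77))*((-5 + 0)² + 33) = (24/(-78))*((-5)² + 33) = (24*(-1/78))*(25 + 33) = -4/13*58 = -232/13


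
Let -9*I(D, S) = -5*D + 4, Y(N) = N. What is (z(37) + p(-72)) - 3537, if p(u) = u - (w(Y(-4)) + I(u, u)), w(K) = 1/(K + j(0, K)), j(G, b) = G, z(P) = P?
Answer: -127127/36 ≈ -3531.3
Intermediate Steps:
I(D, S) = -4/9 + 5*D/9 (I(D, S) = -(-5*D + 4)/9 = -(4 - 5*D)/9 = -4/9 + 5*D/9)
w(K) = 1/K (w(K) = 1/(K + 0) = 1/K)
p(u) = 25/36 + 4*u/9 (p(u) = u - (1/(-4) + (-4/9 + 5*u/9)) = u - (-¼ + (-4/9 + 5*u/9)) = u - (-25/36 + 5*u/9) = u + (25/36 - 5*u/9) = 25/36 + 4*u/9)
(z(37) + p(-72)) - 3537 = (37 + (25/36 + (4/9)*(-72))) - 3537 = (37 + (25/36 - 32)) - 3537 = (37 - 1127/36) - 3537 = 205/36 - 3537 = -127127/36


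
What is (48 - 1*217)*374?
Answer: -63206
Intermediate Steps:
(48 - 1*217)*374 = (48 - 217)*374 = -169*374 = -63206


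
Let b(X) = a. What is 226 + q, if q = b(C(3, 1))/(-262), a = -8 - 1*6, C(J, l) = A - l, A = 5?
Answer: 29613/131 ≈ 226.05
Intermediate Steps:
C(J, l) = 5 - l
a = -14 (a = -8 - 6 = -14)
b(X) = -14
q = 7/131 (q = -14/(-262) = -14*(-1/262) = 7/131 ≈ 0.053435)
226 + q = 226 + 7/131 = 29613/131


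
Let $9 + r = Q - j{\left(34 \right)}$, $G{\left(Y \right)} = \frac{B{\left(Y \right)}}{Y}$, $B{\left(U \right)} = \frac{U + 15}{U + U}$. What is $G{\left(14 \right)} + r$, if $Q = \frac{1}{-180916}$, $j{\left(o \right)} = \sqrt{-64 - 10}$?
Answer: $- \frac{158256369}{17729768} - i \sqrt{74} \approx -8.926 - 8.6023 i$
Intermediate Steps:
$B{\left(U \right)} = \frac{15 + U}{2 U}$
$j{\left(o \right)} = i \sqrt{74}$ ($j{\left(o \right)} = \sqrt{-74} = i \sqrt{74}$)
$Q = - \frac{1}{180916} \approx -5.5274 \cdot 10^{-6}$
$G{\left(Y \right)} = \frac{15 + Y}{2 Y^{2}}$ ($G{\left(Y \right)} = \frac{\frac{1}{2} \frac{1}{Y} \left(15 + Y\right)}{Y} = \frac{15 + Y}{2 Y^{2}}$)
$r = - \frac{1628245}{180916} - i \sqrt{74}$ ($r = -9 - \left(\frac{1}{180916} + i \sqrt{74}\right) = - \frac{1628245}{180916} - i \sqrt{74} \approx -9.0 - 8.6023 i$)
$G{\left(14 \right)} + r = \frac{15 + 14}{2 \cdot 196} - \left(\frac{1628245}{180916} + i \sqrt{74}\right) = \frac{1}{2} \cdot \frac{1}{196} \cdot 29 - \left(\frac{1628245}{180916} + i \sqrt{74}\right) = \frac{29}{392} - \left(\frac{1628245}{180916} + i \sqrt{74}\right) = - \frac{158256369}{17729768} - i \sqrt{74}$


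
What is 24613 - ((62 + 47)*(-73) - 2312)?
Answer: 34882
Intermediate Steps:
24613 - ((62 + 47)*(-73) - 2312) = 24613 - (109*(-73) - 2312) = 24613 - (-7957 - 2312) = 24613 - 1*(-10269) = 24613 + 10269 = 34882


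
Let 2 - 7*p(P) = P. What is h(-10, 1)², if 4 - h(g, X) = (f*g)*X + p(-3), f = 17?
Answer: 1471369/49 ≈ 30028.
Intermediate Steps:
p(P) = 2/7 - P/7
h(g, X) = 23/7 - 17*X*g (h(g, X) = 4 - ((17*g)*X + (2/7 - ⅐*(-3))) = 4 - (17*X*g + (2/7 + 3/7)) = 4 - (17*X*g + 5/7) = 4 - (5/7 + 17*X*g) = 4 + (-5/7 - 17*X*g) = 23/7 - 17*X*g)
h(-10, 1)² = (23/7 - 17*1*(-10))² = (23/7 + 170)² = (1213/7)² = 1471369/49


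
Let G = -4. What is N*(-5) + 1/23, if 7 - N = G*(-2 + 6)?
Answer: -2644/23 ≈ -114.96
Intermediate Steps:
N = 23 (N = 7 - (-4)*(-2 + 6) = 7 - (-4)*4 = 7 - 1*(-16) = 7 + 16 = 23)
N*(-5) + 1/23 = 23*(-5) + 1/23 = -115 + 1/23 = -2644/23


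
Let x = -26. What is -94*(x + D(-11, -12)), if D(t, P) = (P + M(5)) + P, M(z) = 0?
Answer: 4700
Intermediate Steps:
D(t, P) = 2*P (D(t, P) = (P + 0) + P = P + P = 2*P)
-94*(x + D(-11, -12)) = -94*(-26 + 2*(-12)) = -94*(-26 - 24) = -94*(-50) = 4700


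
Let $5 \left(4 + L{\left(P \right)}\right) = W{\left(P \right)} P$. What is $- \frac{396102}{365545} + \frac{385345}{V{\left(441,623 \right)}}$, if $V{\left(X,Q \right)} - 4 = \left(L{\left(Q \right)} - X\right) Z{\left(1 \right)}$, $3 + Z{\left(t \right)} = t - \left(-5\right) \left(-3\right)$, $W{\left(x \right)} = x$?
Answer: $- \frac{3302871653621}{2398102409660} \approx -1.3773$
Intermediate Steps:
$L{\left(P \right)} = -4 + \frac{P^{2}}{5}$ ($L{\left(P \right)} = -4 + \frac{P P}{5} = -4 + \frac{P^{2}}{5}$)
$Z{\left(t \right)} = -18 + t$ ($Z{\left(t \right)} = -3 + \left(t - \left(-5\right) \left(-3\right)\right) = -3 + \left(t - 15\right) = -3 + \left(-15 + t\right) = -18 + t$)
$V{\left(X,Q \right)} = 72 + 17 X - \frac{17 Q^{2}}{5}$ ($V{\left(X,Q \right)} = 4 + \left(\left(-4 + \frac{Q^{2}}{5}\right) - X\right) \left(-18 + 1\right) = 4 + \left(-4 - X + \frac{Q^{2}}{5}\right) \left(-17\right) = 4 + \left(68 + 17 X - \frac{17 Q^{2}}{5}\right) = 72 + 17 X - \frac{17 Q^{2}}{5}$)
$- \frac{396102}{365545} + \frac{385345}{V{\left(441,623 \right)}} = - \frac{396102}{365545} + \frac{385345}{72 + 17 \cdot 441 - \frac{17 \cdot 623^{2}}{5}} = \left(-396102\right) \frac{1}{365545} + \frac{385345}{72 + 7497 - \frac{6598193}{5}} = - \frac{396102}{365545} + \frac{385345}{72 + 7497 - \frac{6598193}{5}} = - \frac{396102}{365545} + \frac{385345}{- \frac{6560348}{5}} = - \frac{396102}{365545} + 385345 \left(- \frac{5}{6560348}\right) = - \frac{396102}{365545} - \frac{1926725}{6560348} = - \frac{3302871653621}{2398102409660}$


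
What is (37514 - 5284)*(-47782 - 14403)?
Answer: -2004222550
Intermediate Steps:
(37514 - 5284)*(-47782 - 14403) = 32230*(-62185) = -2004222550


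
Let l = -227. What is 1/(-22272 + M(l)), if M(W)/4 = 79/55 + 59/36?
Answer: -495/11018551 ≈ -4.4924e-5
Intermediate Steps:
M(W) = 6089/495 (M(W) = 4*(79/55 + 59/36) = 4*(6089/1980) = 6089/495)
1/(-22272 + M(l)) = 1/(-22272 + 6089/495) = 1/(-11018551/495) = -495/11018551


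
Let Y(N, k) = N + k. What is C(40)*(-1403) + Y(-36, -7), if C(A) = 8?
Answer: -11267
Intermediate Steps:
C(40)*(-1403) + Y(-36, -7) = 8*(-1403) + (-36 - 7) = -11224 - 43 = -11267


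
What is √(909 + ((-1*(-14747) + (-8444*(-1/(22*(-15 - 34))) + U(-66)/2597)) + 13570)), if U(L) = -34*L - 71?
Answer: √173239473/77 ≈ 170.94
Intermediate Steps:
U(L) = -71 - 34*L
√(909 + ((-1*(-14747) + (-8444*(-1/(22*(-15 - 34))) + U(-66)/2597)) + 13570)) = √(909 + ((-1*(-14747) + (-8444*(-1/(22*(-15 - 34))) + (-71 - 34*(-66))/2597)) + 13570)) = √(909 + ((14747 + (-8444/((-22*(-49))) + (-71 + 2244)*(1/2597))) + 13570)) = √(909 + ((14747 + (-8444/1078 + 2173*(1/2597))) + 13570)) = √(909 + ((14747 + (-8444*1/1078 + 41/49)) + 13570)) = √(909 + ((14747 + (-4222/539 + 41/49)) + 13570)) = √(909 + ((14747 - 3771/539) + 13570)) = √(909 + (7944862/539 + 13570)) = √(909 + 15259092/539) = √(15749043/539) = √173239473/77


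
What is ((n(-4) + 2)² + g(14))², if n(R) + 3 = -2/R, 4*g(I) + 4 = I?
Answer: 121/16 ≈ 7.5625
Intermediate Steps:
g(I) = -1 + I/4
n(R) = -3 - 2/R
((n(-4) + 2)² + g(14))² = (((-3 - 2/(-4)) + 2)² + (-1 + (¼)*14))² = (((-3 - 2*(-¼)) + 2)² + (-1 + 7/2))² = (((-3 + ½) + 2)² + 5/2)² = ((-5/2 + 2)² + 5/2)² = ((-½)² + 5/2)² = (¼ + 5/2)² = (11/4)² = 121/16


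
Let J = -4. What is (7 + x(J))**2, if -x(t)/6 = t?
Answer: 961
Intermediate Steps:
x(t) = -6*t
(7 + x(J))**2 = (7 - 6*(-4))**2 = (7 + 24)**2 = 31**2 = 961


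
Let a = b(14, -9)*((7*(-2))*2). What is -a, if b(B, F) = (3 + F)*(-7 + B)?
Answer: -1176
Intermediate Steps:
b(B, F) = (-7 + B)*(3 + F)
a = 1176 (a = (-21 - 7*(-9) + 3*14 + 14*(-9))*((7*(-2))*2) = (-21 + 63 + 42 - 126)*(-14*2) = -42*(-28) = 1176)
-a = -1*1176 = -1176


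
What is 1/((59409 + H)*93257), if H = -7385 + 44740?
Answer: 1/9023920348 ≈ 1.1082e-10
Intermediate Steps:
H = 37355
1/((59409 + H)*93257) = 1/((59409 + 37355)*93257) = (1/93257)/96764 = (1/96764)*(1/93257) = 1/9023920348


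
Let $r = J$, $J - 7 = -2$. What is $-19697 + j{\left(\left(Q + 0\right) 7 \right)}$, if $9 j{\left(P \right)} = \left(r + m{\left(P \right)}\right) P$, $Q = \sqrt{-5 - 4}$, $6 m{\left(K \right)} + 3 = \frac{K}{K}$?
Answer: $-19697 + \frac{98 i}{9} \approx -19697.0 + 10.889 i$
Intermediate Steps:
$J = 5$ ($J = 7 - 2 = 5$)
$r = 5$
$m{\left(K \right)} = - \frac{1}{3}$ ($m{\left(K \right)} = - \frac{1}{2} + \frac{K \frac{1}{K}}{6} = - \frac{1}{2} + \frac{1}{6} \cdot 1 = - \frac{1}{2} + \frac{1}{6} = - \frac{1}{3}$)
$Q = 3 i$ ($Q = \sqrt{-9} = 3 i \approx 3.0 i$)
$j{\left(P \right)} = \frac{14 P}{27}$ ($j{\left(P \right)} = \frac{\left(5 - \frac{1}{3}\right) P}{9} = \frac{\frac{14}{3} P}{9} = \frac{14 P}{27}$)
$-19697 + j{\left(\left(Q + 0\right) 7 \right)} = -19697 + \frac{14 \left(3 i + 0\right) 7}{27} = -19697 + \frac{14 \cdot 3 i 7}{27} = -19697 + \frac{14 \cdot 21 i}{27} = -19697 + \frac{98 i}{9}$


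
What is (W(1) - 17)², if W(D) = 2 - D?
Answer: 256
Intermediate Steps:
(W(1) - 17)² = ((2 - 1*1) - 17)² = ((2 - 1) - 17)² = (1 - 17)² = (-16)² = 256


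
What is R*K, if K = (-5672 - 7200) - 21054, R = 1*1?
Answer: -33926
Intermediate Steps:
R = 1
K = -33926 (K = -12872 - 21054 = -33926)
R*K = 1*(-33926) = -33926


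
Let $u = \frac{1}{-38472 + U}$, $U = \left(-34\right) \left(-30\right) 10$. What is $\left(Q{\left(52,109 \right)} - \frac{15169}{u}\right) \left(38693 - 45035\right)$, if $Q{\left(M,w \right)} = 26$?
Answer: $-2719817397948$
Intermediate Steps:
$U = 10200$ ($U = 1020 \cdot 10 = 10200$)
$u = - \frac{1}{28272}$ ($u = \frac{1}{-38472 + 10200} = \frac{1}{-28272} = - \frac{1}{28272} \approx -3.5371 \cdot 10^{-5}$)
$\left(Q{\left(52,109 \right)} - \frac{15169}{u}\right) \left(38693 - 45035\right) = \left(26 - \frac{15169}{- \frac{1}{28272}}\right) \left(38693 - 45035\right) = \left(26 - -428857968\right) \left(-6342\right) = \left(26 + 428857968\right) \left(-6342\right) = 428857994 \left(-6342\right) = -2719817397948$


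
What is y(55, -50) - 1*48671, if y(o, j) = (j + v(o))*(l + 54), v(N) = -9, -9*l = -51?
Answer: -156574/3 ≈ -52191.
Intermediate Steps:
l = 17/3 (l = -1/9*(-51) = 17/3 ≈ 5.6667)
y(o, j) = -537 + 179*j/3 (y(o, j) = (j - 9)*(17/3 + 54) = (-9 + j)*(179/3) = -537 + 179*j/3)
y(55, -50) - 1*48671 = (-537 + (179/3)*(-50)) - 1*48671 = (-537 - 8950/3) - 48671 = -10561/3 - 48671 = -156574/3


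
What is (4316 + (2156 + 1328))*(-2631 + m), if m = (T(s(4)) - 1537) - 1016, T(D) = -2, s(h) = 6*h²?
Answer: -40450800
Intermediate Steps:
m = -2555 (m = (-2 - 1537) - 1016 = -1539 - 1016 = -2555)
(4316 + (2156 + 1328))*(-2631 + m) = (4316 + (2156 + 1328))*(-2631 - 2555) = (4316 + 3484)*(-5186) = 7800*(-5186) = -40450800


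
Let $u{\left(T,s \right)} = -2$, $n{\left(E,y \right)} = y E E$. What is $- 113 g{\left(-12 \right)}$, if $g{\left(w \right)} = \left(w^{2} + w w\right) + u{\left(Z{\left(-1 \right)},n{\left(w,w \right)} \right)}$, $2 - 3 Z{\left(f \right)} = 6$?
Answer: $-32318$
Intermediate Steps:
$Z{\left(f \right)} = - \frac{4}{3}$ ($Z{\left(f \right)} = \frac{2}{3} - 2 = - \frac{4}{3}$)
$n{\left(E,y \right)} = y E^{2}$
$g{\left(w \right)} = -2 + 2 w^{2}$ ($g{\left(w \right)} = \left(w^{2} + w w\right) - 2 = \left(w^{2} + w^{2}\right) - 2 = 2 w^{2} - 2 = -2 + 2 w^{2}$)
$- 113 g{\left(-12 \right)} = - 113 \left(-2 + 2 \left(-12\right)^{2}\right) = - 113 \left(-2 + 2 \cdot 144\right) = - 113 \left(-2 + 288\right) = \left(-113\right) 286 = -32318$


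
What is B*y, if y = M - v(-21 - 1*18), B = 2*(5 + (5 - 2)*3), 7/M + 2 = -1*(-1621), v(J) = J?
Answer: 1768144/1619 ≈ 1092.1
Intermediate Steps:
M = 7/1619 (M = 7/(-2 - 1*(-1621)) = 7/(-2 + 1621) = 7/1619 ≈ 0.0043237)
B = 28 (B = 2*(5 + 3*3) = 2*(5 + 9) = 2*14 = 28)
y = 63148/1619 (y = 7/1619 - (-21 - 1*18) = 7/1619 - (-21 - 18) = 7/1619 - 1*(-39) = 7/1619 + 39 = 63148/1619 ≈ 39.004)
B*y = 28*(63148/1619) = 1768144/1619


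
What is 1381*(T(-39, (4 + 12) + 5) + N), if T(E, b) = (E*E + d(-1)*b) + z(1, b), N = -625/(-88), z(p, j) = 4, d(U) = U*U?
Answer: 188745413/88 ≈ 2.1448e+6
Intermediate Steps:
d(U) = U²
N = 625/88 (N = -625*(-1/88) = 625/88 ≈ 7.1023)
T(E, b) = 4 + b + E² (T(E, b) = (E*E + (-1)²*b) + 4 = (E² + 1*b) + 4 = (E² + b) + 4 = (b + E²) + 4 = 4 + b + E²)
1381*(T(-39, (4 + 12) + 5) + N) = 1381*((4 + ((4 + 12) + 5) + (-39)²) + 625/88) = 1381*((4 + (16 + 5) + 1521) + 625/88) = 1381*((4 + 21 + 1521) + 625/88) = 1381*(1546 + 625/88) = 1381*(136673/88) = 188745413/88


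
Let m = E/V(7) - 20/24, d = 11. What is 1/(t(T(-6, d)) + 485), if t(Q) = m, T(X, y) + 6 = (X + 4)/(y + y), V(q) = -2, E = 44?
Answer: 6/2773 ≈ 0.0021637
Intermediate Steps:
T(X, y) = -6 + (4 + X)/(2*y) (T(X, y) = -6 + (X + 4)/(y + y) = -6 + (4 + X)/((2*y)) = -6 + (4 + X)*(1/(2*y)) = -6 + (4 + X)/(2*y))
m = -137/6 (m = 44/(-2) - 20/24 = 44*(-½) - 20*1/24 = -22 - ⅚ = -137/6 ≈ -22.833)
t(Q) = -137/6
1/(t(T(-6, d)) + 485) = 1/(-137/6 + 485) = 1/(2773/6) = 6/2773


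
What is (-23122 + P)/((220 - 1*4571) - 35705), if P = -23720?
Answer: 7807/6676 ≈ 1.1694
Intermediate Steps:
(-23122 + P)/((220 - 1*4571) - 35705) = (-23122 - 23720)/((220 - 1*4571) - 35705) = -46842/((220 - 4571) - 35705) = -46842/(-4351 - 35705) = -46842/(-40056) = -46842*(-1/40056) = 7807/6676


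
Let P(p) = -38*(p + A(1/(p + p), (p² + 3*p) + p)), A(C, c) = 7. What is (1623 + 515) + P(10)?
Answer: 1492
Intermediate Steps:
P(p) = -266 - 38*p (P(p) = -38*(p + 7) = -38*(7 + p) = -266 - 38*p)
(1623 + 515) + P(10) = (1623 + 515) + (-266 - 38*10) = 2138 + (-266 - 380) = 2138 - 646 = 1492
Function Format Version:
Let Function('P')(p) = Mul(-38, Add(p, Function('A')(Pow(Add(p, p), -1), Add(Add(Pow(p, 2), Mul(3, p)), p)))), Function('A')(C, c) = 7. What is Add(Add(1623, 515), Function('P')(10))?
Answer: 1492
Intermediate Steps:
Function('P')(p) = Add(-266, Mul(-38, p)) (Function('P')(p) = Mul(-38, Add(p, 7)) = Mul(-38, Add(7, p)) = Add(-266, Mul(-38, p)))
Add(Add(1623, 515), Function('P')(10)) = Add(Add(1623, 515), Add(-266, Mul(-38, 10))) = Add(2138, Add(-266, -380)) = Add(2138, -646) = 1492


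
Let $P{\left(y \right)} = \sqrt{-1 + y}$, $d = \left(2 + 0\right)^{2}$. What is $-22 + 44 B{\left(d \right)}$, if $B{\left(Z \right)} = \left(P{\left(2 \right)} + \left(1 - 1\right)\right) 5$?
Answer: $198$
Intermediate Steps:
$d = 4$ ($d = 2^{2} = 4$)
$B{\left(Z \right)} = 5$ ($B{\left(Z \right)} = \left(\sqrt{-1 + 2} + \left(1 - 1\right)\right) 5 = \left(\sqrt{1} + 0\right) 5 = \left(1 + 0\right) 5 = 1 \cdot 5 = 5$)
$-22 + 44 B{\left(d \right)} = -22 + 44 \cdot 5 = -22 + 220 = 198$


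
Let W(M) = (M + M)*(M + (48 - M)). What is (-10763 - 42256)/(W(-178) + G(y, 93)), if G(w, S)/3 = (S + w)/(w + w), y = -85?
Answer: 500735/161388 ≈ 3.1027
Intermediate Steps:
G(w, S) = 3*(S + w)/(2*w) (G(w, S) = 3*((S + w)/(w + w)) = 3*((S + w)/((2*w))) = 3*((S + w)*(1/(2*w))) = 3*((S + w)/(2*w)) = 3*(S + w)/(2*w))
W(M) = 96*M (W(M) = (2*M)*48 = 96*M)
(-10763 - 42256)/(W(-178) + G(y, 93)) = (-10763 - 42256)/(96*(-178) + (3/2)*(93 - 85)/(-85)) = -53019/(-17088 + (3/2)*(-1/85)*8) = -53019/(-17088 - 12/85) = -53019/(-1452492/85) = -53019*(-85/1452492) = 500735/161388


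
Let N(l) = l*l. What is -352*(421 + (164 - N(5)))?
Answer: -197120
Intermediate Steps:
N(l) = l**2
-352*(421 + (164 - N(5))) = -352*(421 + (164 - 1*5**2)) = -352*(421 + (164 - 1*25)) = -352*(421 + (164 - 25)) = -352*(421 + 139) = -352*560 = -197120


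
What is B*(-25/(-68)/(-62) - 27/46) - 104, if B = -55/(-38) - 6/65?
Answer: -25101562217/239510960 ≈ -104.80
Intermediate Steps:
B = 3347/2470 (B = -55*(-1/38) - 6*1/65 = 55/38 - 6/65 = 3347/2470 ≈ 1.3551)
B*(-25/(-68)/(-62) - 27/46) - 104 = 3347*(-25/(-68)/(-62) - 27/46)/2470 - 104 = 3347*(-25*(-1/68)*(-1/62) - 27*1/46)/2470 - 104 = 3347*((25/68)*(-1/62) - 27/46)/2470 - 104 = 3347*(-25/4216 - 27/46)/2470 - 104 = (3347/2470)*(-57491/96968) - 104 = -192422377/239510960 - 104 = -25101562217/239510960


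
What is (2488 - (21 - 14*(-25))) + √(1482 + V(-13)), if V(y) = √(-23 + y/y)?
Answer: 2117 + √(1482 + I*√22) ≈ 2155.5 + 0.06092*I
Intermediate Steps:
V(y) = I*√22 (V(y) = √(-23 + 1) = √(-22) = I*√22)
(2488 - (21 - 14*(-25))) + √(1482 + V(-13)) = (2488 - (21 - 14*(-25))) + √(1482 + I*√22) = (2488 - (21 + 350)) + √(1482 + I*√22) = (2488 - 1*371) + √(1482 + I*√22) = (2488 - 371) + √(1482 + I*√22) = 2117 + √(1482 + I*√22)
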